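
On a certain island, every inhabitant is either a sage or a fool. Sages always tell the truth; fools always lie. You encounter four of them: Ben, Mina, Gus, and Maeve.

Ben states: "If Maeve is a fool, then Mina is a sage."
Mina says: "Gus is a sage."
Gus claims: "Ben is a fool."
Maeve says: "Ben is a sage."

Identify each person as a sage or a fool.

Ben: sage, Mina: fool, Gus: fool, Maeve: sage

Consider Ben. Suppose Ben is a fool.
Then no assignment of the remaining roles makes every statement match its speaker's type — contradiction.
So Ben is a sage.
With that fixed, Gus's statement is false, so Gus is a fool.
With that fixed, Maeve's statement is true, so Maeve is a sage.
With that fixed, Mina's statement is false, so Mina is a fool.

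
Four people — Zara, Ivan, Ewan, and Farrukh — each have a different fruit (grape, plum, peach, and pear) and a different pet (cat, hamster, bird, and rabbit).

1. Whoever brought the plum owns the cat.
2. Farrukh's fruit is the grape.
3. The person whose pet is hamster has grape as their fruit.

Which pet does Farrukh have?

With clues 1–2, cat is impossible for Farrukh's pet.
With clues 1–3, bird and rabbit are impossible for Farrukh's pet.
That leaves hamster.

hamster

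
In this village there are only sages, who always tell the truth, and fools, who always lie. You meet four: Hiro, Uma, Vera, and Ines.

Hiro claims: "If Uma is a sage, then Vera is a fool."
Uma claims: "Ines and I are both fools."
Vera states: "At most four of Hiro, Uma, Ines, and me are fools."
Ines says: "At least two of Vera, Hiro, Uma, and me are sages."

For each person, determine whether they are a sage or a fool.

Regardless of anyone's role, Vera's statement is true, so Vera is a sage.
Consider Hiro. Suppose Hiro is a fool.
Then no assignment of the remaining roles makes every statement match its speaker's type — contradiction.
So Hiro is a sage.
With that fixed, Ines's statement is true, so Ines is a sage.
With that fixed, Uma's statement is false, so Uma is a fool.

Hiro: sage, Uma: fool, Vera: sage, Ines: sage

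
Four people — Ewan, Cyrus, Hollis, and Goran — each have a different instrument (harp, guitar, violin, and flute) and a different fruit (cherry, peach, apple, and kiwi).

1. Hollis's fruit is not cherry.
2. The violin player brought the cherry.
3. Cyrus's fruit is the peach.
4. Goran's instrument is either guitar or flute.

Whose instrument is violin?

With clues 1–2, Hollis is impossible for the one with instrument violin.
With clues 1–3, Cyrus is impossible for the one with instrument violin.
With clues 1–4, Goran is impossible for the one with instrument violin.
That leaves Ewan.

Ewan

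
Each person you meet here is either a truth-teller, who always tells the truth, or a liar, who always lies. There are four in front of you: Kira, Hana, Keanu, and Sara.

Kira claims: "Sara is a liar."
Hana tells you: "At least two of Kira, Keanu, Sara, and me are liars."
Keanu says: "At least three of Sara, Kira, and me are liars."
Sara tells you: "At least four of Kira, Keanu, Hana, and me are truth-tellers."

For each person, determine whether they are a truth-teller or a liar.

Consider Kira. Suppose Kira is a liar.
Then no assignment of the remaining roles makes every statement match its speaker's type — contradiction.
So Kira is a truth-teller.
With that fixed, Keanu's statement is false, so Keanu is a liar.
With that fixed, Sara's statement is false, so Sara is a liar.
With that fixed, Hana's statement is true, so Hana is a truth-teller.

Kira: truth-teller, Hana: truth-teller, Keanu: liar, Sara: liar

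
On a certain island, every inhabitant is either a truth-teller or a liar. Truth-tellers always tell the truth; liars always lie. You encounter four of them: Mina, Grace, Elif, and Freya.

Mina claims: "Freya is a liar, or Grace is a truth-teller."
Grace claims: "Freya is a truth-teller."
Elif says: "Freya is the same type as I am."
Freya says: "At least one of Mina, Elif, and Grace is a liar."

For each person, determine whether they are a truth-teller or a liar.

Consider Mina. Suppose Mina is a liar.
Then no assignment of the remaining roles makes every statement match its speaker's type — contradiction.
So Mina is a truth-teller.
Consider Grace. Suppose Grace is a liar.
Then no assignment of the remaining roles makes every statement match its speaker's type — contradiction.
So Grace is a truth-teller.
Consider Elif. Suppose Elif is a truth-teller.
Then no assignment of the remaining roles makes every statement match its speaker's type — contradiction.
So Elif is a liar.
With that fixed, Freya's statement is true, so Freya is a truth-teller.

Mina: truth-teller, Grace: truth-teller, Elif: liar, Freya: truth-teller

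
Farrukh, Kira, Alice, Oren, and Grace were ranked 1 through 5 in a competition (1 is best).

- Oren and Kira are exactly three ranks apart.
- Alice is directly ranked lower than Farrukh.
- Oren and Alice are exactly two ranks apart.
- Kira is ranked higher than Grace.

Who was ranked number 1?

Oren

With clues 1–2, Alice and Farrukh are ruled out for rank 1.
With clues 1–3, Kira is ruled out for rank 1.
With clues 1–4, Grace is ruled out for rank 1.
So rank 1 is Oren.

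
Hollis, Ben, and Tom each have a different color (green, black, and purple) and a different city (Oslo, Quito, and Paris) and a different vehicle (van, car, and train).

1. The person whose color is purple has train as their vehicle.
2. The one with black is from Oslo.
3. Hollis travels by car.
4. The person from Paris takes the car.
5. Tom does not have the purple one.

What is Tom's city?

With clues 1–4, Paris is impossible for Tom's city.
With clues 1–5, Quito is impossible for Tom's city.
That leaves Oslo.

Oslo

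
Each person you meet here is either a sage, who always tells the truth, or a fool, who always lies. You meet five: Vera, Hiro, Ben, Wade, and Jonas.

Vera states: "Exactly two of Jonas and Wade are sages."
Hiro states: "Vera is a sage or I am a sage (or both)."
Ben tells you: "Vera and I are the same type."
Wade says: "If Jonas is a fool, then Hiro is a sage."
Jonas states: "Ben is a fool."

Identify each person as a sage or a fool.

Vera: sage, Hiro: sage, Ben: fool, Wade: sage, Jonas: sage

Consider Vera. Suppose Vera is a fool.
Then whichever role Ben has, Ben's statement has the wrong truth value — contradiction.
So Vera is a sage.
With that fixed, Hiro's statement is true, so Hiro is a sage.
With that fixed, Wade's statement is true, so Wade is a sage.
Consider Ben. Suppose Ben is a sage.
Then no assignment of the remaining roles makes every statement match its speaker's type — contradiction.
So Ben is a fool.
With that fixed, Jonas's statement is true, so Jonas is a sage.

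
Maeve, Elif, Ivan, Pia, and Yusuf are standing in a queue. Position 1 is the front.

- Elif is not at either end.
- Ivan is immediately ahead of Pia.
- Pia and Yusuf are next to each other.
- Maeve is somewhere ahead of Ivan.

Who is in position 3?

Ivan

With clues 1–3, Elif, Maeve, and Pia are ruled out for position 3.
With clues 1–4, Yusuf is ruled out for position 3.
So position 3 is Ivan.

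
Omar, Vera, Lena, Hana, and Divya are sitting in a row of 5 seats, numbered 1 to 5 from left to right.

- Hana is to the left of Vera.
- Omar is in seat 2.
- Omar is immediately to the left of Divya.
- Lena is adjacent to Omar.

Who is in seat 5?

With clue 1, Hana is ruled out for seat 5.
With clues 1–2, Omar is ruled out for seat 5.
With clues 1–3, Divya is ruled out for seat 5.
With clues 1–4, Lena is ruled out for seat 5.
So seat 5 is Vera.

Vera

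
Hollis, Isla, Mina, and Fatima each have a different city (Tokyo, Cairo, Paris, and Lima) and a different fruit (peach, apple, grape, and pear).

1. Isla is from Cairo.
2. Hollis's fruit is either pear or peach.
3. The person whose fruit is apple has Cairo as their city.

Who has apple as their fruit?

With clues 1–2, Hollis is impossible for the one with fruit apple.
With clues 1–3, Fatima and Mina are impossible for the one with fruit apple.
That leaves Isla.

Isla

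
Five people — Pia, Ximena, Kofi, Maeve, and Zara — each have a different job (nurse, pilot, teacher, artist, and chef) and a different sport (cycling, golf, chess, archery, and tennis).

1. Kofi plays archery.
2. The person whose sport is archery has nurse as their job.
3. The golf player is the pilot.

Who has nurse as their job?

With clues 1–2, Maeve, Pia, Ximena, and Zara are impossible for the one with job nurse.
That leaves Kofi.

Kofi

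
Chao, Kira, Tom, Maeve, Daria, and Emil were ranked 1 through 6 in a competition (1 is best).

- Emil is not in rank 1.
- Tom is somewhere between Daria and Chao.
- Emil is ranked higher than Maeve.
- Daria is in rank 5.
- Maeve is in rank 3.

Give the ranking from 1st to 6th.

From clue 1: Emil is in {2,3,4,5,6}.
From clues 1–2: Tom is in {2,3,4,5}.
From clues 1–4: Daria → rank 5.
From clues 1–5: Chao → rank 1, Emil → rank 2, Maeve → rank 3, Tom → rank 4, Kira → rank 6.

Chao, Emil, Maeve, Tom, Daria, Kira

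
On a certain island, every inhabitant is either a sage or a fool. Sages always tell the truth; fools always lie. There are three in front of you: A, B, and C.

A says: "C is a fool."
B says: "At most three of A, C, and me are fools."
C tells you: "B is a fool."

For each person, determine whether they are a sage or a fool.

Regardless of anyone's role, B's statement is true, so B is a sage.
With that fixed, C's statement is false, so C is a fool.
With that fixed, A's statement is true, so A is a sage.

A: sage, B: sage, C: fool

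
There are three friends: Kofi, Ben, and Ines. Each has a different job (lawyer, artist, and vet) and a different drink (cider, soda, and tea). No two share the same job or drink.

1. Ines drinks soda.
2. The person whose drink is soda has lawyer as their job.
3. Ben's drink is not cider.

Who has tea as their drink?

Clue 1 rules out Ines for the one with drink tea.
With clues 1–3, Kofi is impossible for the one with drink tea.
That leaves Ben.

Ben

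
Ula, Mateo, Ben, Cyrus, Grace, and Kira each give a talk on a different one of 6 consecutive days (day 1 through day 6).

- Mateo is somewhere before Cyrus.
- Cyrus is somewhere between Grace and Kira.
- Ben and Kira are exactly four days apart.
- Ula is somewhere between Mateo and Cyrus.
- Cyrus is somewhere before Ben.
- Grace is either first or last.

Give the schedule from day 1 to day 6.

From clue 1: Mateo is in {1,2,3,4,5}.
From clues 1–2: Cyrus is in {3,4,5}.
From clues 1–4: Ula is in {3,4}.
From clues 1–5: Ula → day 3, Cyrus → day 4.
From clues 1–6: Kira → day 1, Mateo → day 2, Ben → day 5, Grace → day 6.

Kira, Mateo, Ula, Cyrus, Ben, Grace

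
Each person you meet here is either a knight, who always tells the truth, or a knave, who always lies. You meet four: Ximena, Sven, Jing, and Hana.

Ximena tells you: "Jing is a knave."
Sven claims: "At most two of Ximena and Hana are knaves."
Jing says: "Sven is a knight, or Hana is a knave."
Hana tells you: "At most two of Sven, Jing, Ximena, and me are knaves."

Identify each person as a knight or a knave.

Ximena: knave, Sven: knight, Jing: knight, Hana: knight

Regardless of anyone's role, Sven's statement is true, so Sven is a knight.
With that fixed, Jing's statement is true, so Jing is a knight.
With that fixed, Hana's statement is true, so Hana is a knight.
With that fixed, Ximena's statement is false, so Ximena is a knave.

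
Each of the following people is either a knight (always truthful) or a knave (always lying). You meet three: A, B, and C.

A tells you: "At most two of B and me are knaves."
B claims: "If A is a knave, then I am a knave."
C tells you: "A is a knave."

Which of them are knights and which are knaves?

A: knight, B: knight, C: knave

Regardless of anyone's role, A's statement is true, so A is a knight.
With that fixed, B's statement is true, so B is a knight.
With that fixed, C's statement is false, so C is a knave.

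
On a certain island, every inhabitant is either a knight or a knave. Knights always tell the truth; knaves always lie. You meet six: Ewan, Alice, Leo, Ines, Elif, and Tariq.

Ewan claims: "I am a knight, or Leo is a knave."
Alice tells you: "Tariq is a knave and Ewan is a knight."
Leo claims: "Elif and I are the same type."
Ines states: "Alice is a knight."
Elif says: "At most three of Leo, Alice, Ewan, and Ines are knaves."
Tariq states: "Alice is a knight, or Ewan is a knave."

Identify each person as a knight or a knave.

Consider Ewan. Suppose Ewan is a knight.
Then no assignment of the remaining roles makes every statement match its speaker's type — contradiction.
So Ewan is a knave.
With that fixed, Alice's statement is false, so Alice is a knave.
With that fixed, Ines's statement is false, so Ines is a knave.
With that fixed, Tariq's statement is true, so Tariq is a knight.
Consider Leo. Suppose Leo is a knave.
Then Ewan's statement comes out true, contradicting Ewan being a knave.
So Leo is a knight.
With that fixed, Elif's statement is true, so Elif is a knight.

Ewan: knave, Alice: knave, Leo: knight, Ines: knave, Elif: knight, Tariq: knight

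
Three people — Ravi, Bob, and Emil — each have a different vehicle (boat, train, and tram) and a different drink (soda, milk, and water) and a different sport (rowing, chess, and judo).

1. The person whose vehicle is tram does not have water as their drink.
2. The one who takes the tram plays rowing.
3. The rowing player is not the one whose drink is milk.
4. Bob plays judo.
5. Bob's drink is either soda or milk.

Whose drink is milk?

Bob

With clues 1–5, Emil and Ravi are impossible for the one with drink milk.
That leaves Bob.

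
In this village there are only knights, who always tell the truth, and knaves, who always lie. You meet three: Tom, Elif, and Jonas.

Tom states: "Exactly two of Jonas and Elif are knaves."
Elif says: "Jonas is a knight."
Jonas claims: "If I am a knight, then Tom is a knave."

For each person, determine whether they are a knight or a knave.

Tom: knave, Elif: knight, Jonas: knight

Consider Tom. Suppose Tom is a knight.
Then whichever role Jonas has, Jonas's statement has the wrong truth value — contradiction.
So Tom is a knave.
With that fixed, Jonas's statement is true, so Jonas is a knight.
With that fixed, Elif's statement is true, so Elif is a knight.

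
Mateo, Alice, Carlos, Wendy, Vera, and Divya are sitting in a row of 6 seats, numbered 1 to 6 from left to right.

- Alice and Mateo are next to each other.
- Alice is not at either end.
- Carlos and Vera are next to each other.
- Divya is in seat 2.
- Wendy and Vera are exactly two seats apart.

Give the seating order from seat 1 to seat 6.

From clues 1–2: Alice is in {2,3,4,5}.
From clues 1–4: Wendy → seat 1, Divya → seat 2.
From clues 1–5: Vera → seat 3, Carlos → seat 4, Alice → seat 5, Mateo → seat 6.

Wendy, Divya, Vera, Carlos, Alice, Mateo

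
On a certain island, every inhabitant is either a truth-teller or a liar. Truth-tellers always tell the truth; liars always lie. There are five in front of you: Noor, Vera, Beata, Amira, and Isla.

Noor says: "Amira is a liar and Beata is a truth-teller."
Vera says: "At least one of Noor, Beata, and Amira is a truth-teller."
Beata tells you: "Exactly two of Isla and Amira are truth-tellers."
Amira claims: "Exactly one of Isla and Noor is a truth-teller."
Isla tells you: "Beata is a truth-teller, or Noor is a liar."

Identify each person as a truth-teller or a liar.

Consider Noor. Suppose Noor is a truth-teller.
Then no assignment of the remaining roles makes every statement match its speaker's type — contradiction.
So Noor is a liar.
With that fixed, Isla's statement is true, so Isla is a truth-teller.
With that fixed, Amira's statement is true, so Amira is a truth-teller.
With that fixed, Vera's statement is true, so Vera is a truth-teller.
With that fixed, Beata's statement is true, so Beata is a truth-teller.

Noor: liar, Vera: truth-teller, Beata: truth-teller, Amira: truth-teller, Isla: truth-teller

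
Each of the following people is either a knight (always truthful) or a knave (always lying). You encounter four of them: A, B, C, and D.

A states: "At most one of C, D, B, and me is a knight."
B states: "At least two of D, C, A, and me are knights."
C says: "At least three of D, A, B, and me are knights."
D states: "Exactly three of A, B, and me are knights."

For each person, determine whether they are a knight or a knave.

Consider A. Suppose A is a knave.
Then no assignment of the remaining roles makes every statement match its speaker's type — contradiction.
So A is a knight.
Consider B. Suppose B is a knight.
Then A's statement comes out false, contradicting A being a knight.
So B is a knave.
With that fixed, D's statement is false, so D is a knave.
With that fixed, C's statement is false, so C is a knave.

A: knight, B: knave, C: knave, D: knave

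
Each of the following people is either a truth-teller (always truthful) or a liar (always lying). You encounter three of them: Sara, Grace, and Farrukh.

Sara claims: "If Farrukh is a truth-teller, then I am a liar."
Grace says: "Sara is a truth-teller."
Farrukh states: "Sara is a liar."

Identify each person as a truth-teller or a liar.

Consider Sara. Suppose Sara is a liar.
Then Sara's own statement would have to be false, but it can't be — contradiction.
So Sara is a truth-teller.
With that fixed, Grace's statement is true, so Grace is a truth-teller.
With that fixed, Farrukh's statement is false, so Farrukh is a liar.

Sara: truth-teller, Grace: truth-teller, Farrukh: liar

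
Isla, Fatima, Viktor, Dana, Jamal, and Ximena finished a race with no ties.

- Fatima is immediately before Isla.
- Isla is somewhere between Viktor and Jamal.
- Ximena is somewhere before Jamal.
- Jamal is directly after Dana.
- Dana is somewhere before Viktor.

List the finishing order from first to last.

From clue 1: Isla is in {2,3,4,5,6}.
From clues 1–2: Isla is in {3,4,5}.
From clues 1–4: Dana is in {2,5}.
From clues 1–5: Ximena → place 1, Dana → place 2, Jamal → place 3, Fatima → place 4, Isla → place 5, Viktor → place 6.

Ximena, Dana, Jamal, Fatima, Isla, Viktor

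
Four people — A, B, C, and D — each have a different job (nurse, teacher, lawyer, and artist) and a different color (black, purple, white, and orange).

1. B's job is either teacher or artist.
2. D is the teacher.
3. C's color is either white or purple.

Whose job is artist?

With clues 1–2, A, C, and D are impossible for the one with job artist.
That leaves B.

B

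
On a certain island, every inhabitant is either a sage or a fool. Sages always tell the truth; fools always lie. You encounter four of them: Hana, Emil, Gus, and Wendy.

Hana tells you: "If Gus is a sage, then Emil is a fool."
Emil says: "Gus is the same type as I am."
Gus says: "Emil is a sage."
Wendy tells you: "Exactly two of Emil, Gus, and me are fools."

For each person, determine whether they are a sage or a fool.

Hana: fool, Emil: sage, Gus: sage, Wendy: fool

Consider Hana. Suppose Hana is a sage.
Then no assignment of the remaining roles makes every statement match its speaker's type — contradiction.
So Hana is a fool.
Consider Emil. Suppose Emil is a fool.
Then Hana's statement comes out true, contradicting Hana being a fool.
So Emil is a sage.
With that fixed, Gus's statement is true, so Gus is a sage.
With that fixed, Wendy's statement is false, so Wendy is a fool.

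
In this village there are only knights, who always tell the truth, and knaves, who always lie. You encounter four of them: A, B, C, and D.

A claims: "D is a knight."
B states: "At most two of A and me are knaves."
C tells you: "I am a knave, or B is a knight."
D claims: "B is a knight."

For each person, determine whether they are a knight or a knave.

A: knight, B: knight, C: knight, D: knight

Regardless of anyone's role, B's statement is true, so B is a knight.
With that fixed, C's statement is true, so C is a knight.
With that fixed, D's statement is true, so D is a knight.
With that fixed, A's statement is true, so A is a knight.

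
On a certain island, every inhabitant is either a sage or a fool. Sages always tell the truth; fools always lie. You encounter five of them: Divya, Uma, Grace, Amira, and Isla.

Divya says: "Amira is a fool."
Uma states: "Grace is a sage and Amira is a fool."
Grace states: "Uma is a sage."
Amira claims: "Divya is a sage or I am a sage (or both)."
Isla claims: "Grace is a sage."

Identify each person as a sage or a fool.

Consider Divya. Suppose Divya is a sage.
Then no assignment of the remaining roles makes every statement match its speaker's type — contradiction.
So Divya is a fool.
Consider Uma. Suppose Uma is a sage.
Then no assignment of the remaining roles makes every statement match its speaker's type — contradiction.
So Uma is a fool.
With that fixed, Grace's statement is false, so Grace is a fool.
With that fixed, Isla's statement is false, so Isla is a fool.
Consider Amira. Suppose Amira is a fool.
Then Divya's statement comes out true, contradicting Divya being a fool.
So Amira is a sage.

Divya: fool, Uma: fool, Grace: fool, Amira: sage, Isla: fool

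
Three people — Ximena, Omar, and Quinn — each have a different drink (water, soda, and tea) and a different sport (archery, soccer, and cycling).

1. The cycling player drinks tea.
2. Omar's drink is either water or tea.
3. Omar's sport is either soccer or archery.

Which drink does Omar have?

With clues 1–2, soda is impossible for Omar's drink.
With clues 1–3, tea is impossible for Omar's drink.
That leaves water.

water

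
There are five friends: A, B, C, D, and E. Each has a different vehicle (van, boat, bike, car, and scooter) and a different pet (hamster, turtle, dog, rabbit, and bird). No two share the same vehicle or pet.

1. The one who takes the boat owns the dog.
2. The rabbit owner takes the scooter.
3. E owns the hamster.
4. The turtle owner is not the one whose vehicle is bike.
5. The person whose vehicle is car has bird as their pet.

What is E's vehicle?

With clues 1–3, boat and scooter are impossible for E's vehicle.
With clues 1–5, car and van are impossible for E's vehicle.
That leaves bike.

bike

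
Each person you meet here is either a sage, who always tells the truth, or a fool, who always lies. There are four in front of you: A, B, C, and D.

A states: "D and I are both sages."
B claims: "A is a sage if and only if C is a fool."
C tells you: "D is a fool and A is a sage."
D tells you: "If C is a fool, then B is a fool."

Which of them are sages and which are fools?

A: fool, B: fool, C: fool, D: sage

Consider A. Suppose A is a sage.
Then no assignment of the remaining roles makes every statement match its speaker's type — contradiction.
So A is a fool.
With that fixed, C's statement is false, so C is a fool.
With that fixed, B's statement is false, so B is a fool.
With that fixed, D's statement is true, so D is a sage.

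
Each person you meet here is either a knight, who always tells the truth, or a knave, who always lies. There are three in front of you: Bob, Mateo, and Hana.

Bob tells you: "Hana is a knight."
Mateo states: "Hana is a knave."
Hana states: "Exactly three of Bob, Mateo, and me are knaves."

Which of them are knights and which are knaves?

Consider Bob. Suppose Bob is a knight.
Then no assignment of the remaining roles makes every statement match its speaker's type — contradiction.
So Bob is a knave.
Consider Mateo. Suppose Mateo is a knave.
Then whichever role Hana has, Hana's statement has the wrong truth value — contradiction.
So Mateo is a knight.
With that fixed, Hana's statement is false, so Hana is a knave.

Bob: knave, Mateo: knight, Hana: knave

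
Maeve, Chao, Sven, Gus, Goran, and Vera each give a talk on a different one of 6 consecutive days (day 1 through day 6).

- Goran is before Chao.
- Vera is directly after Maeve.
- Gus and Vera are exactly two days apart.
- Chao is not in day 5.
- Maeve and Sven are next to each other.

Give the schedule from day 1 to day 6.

Sven, Maeve, Vera, Goran, Gus, Chao

From clue 1: Chao is in {2,3,4,5,6}.
From clues 1–2: Maeve is in {1,2,3,4,5}.
From clues 1–4: Chao is in {2,3,4,6}.
From clues 1–5: Sven → day 1, Maeve → day 2, Vera → day 3, Goran → day 4, Gus → day 5, Chao → day 6.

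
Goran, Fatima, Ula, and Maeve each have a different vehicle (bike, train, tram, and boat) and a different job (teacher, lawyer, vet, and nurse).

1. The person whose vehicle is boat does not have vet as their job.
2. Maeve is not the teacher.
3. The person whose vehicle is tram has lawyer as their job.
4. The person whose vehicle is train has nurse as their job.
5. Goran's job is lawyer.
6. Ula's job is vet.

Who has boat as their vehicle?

With clues 1–4, Maeve is impossible for the one with vehicle boat.
With clues 1–5, Goran is impossible for the one with vehicle boat.
With clues 1–6, Ula is impossible for the one with vehicle boat.
That leaves Fatima.

Fatima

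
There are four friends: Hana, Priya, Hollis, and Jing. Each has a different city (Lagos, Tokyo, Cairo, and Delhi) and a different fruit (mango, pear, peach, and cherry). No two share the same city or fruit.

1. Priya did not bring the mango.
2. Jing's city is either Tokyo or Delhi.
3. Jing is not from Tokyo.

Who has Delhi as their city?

With clues 1–3, Hana, Hollis, and Priya are impossible for the one with city Delhi.
That leaves Jing.

Jing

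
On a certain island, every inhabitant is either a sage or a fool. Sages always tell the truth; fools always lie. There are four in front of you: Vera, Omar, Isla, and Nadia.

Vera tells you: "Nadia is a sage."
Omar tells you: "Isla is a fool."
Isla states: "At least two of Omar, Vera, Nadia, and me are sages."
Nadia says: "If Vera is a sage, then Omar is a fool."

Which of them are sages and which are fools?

Consider Vera. Suppose Vera is a fool.
Then no assignment of the remaining roles makes every statement match its speaker's type — contradiction.
So Vera is a sage.
Consider Omar. Suppose Omar is a sage.
Then no assignment of the remaining roles makes every statement match its speaker's type — contradiction.
So Omar is a fool.
With that fixed, Nadia's statement is true, so Nadia is a sage.
With that fixed, Isla's statement is true, so Isla is a sage.

Vera: sage, Omar: fool, Isla: sage, Nadia: sage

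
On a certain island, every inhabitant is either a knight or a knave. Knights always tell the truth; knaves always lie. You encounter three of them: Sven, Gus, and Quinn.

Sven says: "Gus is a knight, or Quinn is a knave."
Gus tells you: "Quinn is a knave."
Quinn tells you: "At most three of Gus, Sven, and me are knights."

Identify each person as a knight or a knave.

Sven: knave, Gus: knave, Quinn: knight

Regardless of anyone's role, Quinn's statement is true, so Quinn is a knight.
With that fixed, Gus's statement is false, so Gus is a knave.
With that fixed, Sven's statement is false, so Sven is a knave.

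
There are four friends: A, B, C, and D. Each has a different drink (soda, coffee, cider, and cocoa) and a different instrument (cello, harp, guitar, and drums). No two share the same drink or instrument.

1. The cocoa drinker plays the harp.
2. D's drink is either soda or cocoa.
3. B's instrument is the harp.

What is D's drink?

soda

With clues 1–2, cider and coffee are impossible for D's drink.
With clues 1–3, cocoa is impossible for D's drink.
That leaves soda.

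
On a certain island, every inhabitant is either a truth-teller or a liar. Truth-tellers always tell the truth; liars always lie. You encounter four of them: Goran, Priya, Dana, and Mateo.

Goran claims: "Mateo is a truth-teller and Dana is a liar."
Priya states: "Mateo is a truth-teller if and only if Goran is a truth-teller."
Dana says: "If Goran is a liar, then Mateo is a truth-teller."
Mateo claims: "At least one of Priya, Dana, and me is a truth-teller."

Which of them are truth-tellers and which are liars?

Consider Goran. Suppose Goran is a truth-teller.
Then no assignment of the remaining roles makes every statement match its speaker's type — contradiction.
So Goran is a liar.
Consider Priya. Suppose Priya is a truth-teller.
Then no assignment of the remaining roles makes every statement match its speaker's type — contradiction.
So Priya is a liar.
Consider Dana. Suppose Dana is a liar.
Then no assignment of the remaining roles makes every statement match its speaker's type — contradiction.
So Dana is a truth-teller.
With that fixed, Mateo's statement is true, so Mateo is a truth-teller.

Goran: liar, Priya: liar, Dana: truth-teller, Mateo: truth-teller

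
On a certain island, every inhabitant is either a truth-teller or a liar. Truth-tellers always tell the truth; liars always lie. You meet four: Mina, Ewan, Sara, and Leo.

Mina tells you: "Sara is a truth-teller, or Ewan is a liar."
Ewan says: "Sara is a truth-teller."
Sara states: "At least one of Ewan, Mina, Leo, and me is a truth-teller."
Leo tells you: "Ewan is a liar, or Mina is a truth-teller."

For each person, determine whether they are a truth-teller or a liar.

Mina: truth-teller, Ewan: truth-teller, Sara: truth-teller, Leo: truth-teller

Consider Mina. Suppose Mina is a liar.
Then no assignment of the remaining roles makes every statement match its speaker's type — contradiction.
So Mina is a truth-teller.
With that fixed, Sara's statement is true, so Sara is a truth-teller.
With that fixed, Leo's statement is true, so Leo is a truth-teller.
With that fixed, Ewan's statement is true, so Ewan is a truth-teller.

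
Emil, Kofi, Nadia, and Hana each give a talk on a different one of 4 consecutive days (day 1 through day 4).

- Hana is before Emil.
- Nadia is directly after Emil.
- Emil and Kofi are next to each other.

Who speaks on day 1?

Hana

With clue 1, Emil is ruled out for day 1.
With clues 1–2, Nadia is ruled out for day 1.
With clues 1–3, Kofi is ruled out for day 1.
So day 1 is Hana.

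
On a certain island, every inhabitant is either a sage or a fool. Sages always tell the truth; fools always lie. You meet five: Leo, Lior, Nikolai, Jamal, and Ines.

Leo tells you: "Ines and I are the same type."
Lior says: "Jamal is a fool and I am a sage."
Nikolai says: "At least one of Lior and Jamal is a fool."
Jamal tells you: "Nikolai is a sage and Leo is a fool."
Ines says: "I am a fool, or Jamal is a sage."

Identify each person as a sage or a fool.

Consider Leo. Suppose Leo is a sage.
Then no assignment of the remaining roles makes every statement match its speaker's type — contradiction.
So Leo is a fool.
Consider Lior. Suppose Lior is a sage.
Then no assignment of the remaining roles makes every statement match its speaker's type — contradiction.
So Lior is a fool.
With that fixed, Nikolai's statement is true, so Nikolai is a sage.
With that fixed, Jamal's statement is true, so Jamal is a sage.
With that fixed, Ines's statement is true, so Ines is a sage.

Leo: fool, Lior: fool, Nikolai: sage, Jamal: sage, Ines: sage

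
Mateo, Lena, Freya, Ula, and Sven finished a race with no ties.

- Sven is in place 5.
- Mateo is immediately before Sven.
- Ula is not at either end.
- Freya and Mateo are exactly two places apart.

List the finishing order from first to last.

Lena, Freya, Ula, Mateo, Sven

From clue 1: Sven → place 5.
From clues 1–2: Mateo → place 4.
From clues 1–3: Ula is in {2,3}.
From clues 1–4: Lena → place 1, Freya → place 2, Ula → place 3.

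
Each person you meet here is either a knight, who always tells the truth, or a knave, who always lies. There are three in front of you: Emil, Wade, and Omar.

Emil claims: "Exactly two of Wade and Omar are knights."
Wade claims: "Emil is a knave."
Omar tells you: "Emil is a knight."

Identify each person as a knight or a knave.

Consider Emil. Suppose Emil is a knight.
Then no assignment of the remaining roles makes every statement match its speaker's type — contradiction.
So Emil is a knave.
With that fixed, Wade's statement is true, so Wade is a knight.
With that fixed, Omar's statement is false, so Omar is a knave.

Emil: knave, Wade: knight, Omar: knave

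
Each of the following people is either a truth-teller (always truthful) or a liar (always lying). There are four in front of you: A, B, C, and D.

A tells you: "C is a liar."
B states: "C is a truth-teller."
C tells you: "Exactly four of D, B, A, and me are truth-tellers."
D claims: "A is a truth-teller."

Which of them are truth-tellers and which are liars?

Consider A. Suppose A is a liar.
Then no assignment of the remaining roles makes every statement match its speaker's type — contradiction.
So A is a truth-teller.
With that fixed, D's statement is true, so D is a truth-teller.
Consider B. Suppose B is a truth-teller.
Then no assignment of the remaining roles makes every statement match its speaker's type — contradiction.
So B is a liar.
With that fixed, C's statement is false, so C is a liar.

A: truth-teller, B: liar, C: liar, D: truth-teller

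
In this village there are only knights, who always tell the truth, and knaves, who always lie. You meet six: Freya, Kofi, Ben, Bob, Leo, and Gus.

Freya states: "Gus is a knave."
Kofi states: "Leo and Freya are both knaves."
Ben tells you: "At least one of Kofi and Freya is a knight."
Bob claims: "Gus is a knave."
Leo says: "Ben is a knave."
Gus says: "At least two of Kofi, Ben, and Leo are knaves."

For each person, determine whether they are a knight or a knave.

Freya: knave, Kofi: knave, Ben: knave, Bob: knave, Leo: knight, Gus: knight

Consider Freya. Suppose Freya is a knight.
Then no assignment of the remaining roles makes every statement match its speaker's type — contradiction.
So Freya is a knave.
Consider Kofi. Suppose Kofi is a knight.
Then no assignment of the remaining roles makes every statement match its speaker's type — contradiction.
So Kofi is a knave.
With that fixed, Ben's statement is false, so Ben is a knave.
With that fixed, Leo's statement is true, so Leo is a knight.
With that fixed, Gus's statement is true, so Gus is a knight.
With that fixed, Bob's statement is false, so Bob is a knave.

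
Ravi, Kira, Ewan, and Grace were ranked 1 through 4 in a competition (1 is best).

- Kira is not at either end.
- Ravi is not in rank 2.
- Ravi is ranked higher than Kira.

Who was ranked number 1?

With clue 1, Kira is ruled out for rank 1.
With clues 1–3, Ewan and Grace are ruled out for rank 1.
So rank 1 is Ravi.

Ravi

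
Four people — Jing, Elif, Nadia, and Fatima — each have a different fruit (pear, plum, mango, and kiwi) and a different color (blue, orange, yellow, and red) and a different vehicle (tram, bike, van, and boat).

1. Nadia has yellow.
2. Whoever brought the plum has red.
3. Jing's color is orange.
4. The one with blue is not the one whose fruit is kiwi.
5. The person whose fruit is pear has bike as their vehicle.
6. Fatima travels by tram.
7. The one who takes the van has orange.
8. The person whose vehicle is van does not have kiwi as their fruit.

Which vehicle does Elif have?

bike

With clues 1–6, tram is impossible for Elif's vehicle.
With clues 1–7, van is impossible for Elif's vehicle.
With clues 1–8, boat is impossible for Elif's vehicle.
That leaves bike.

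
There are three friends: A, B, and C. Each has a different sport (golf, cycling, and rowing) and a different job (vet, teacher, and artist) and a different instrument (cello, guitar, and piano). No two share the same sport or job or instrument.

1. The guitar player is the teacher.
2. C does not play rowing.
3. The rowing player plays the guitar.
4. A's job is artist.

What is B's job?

With clues 1–4, artist and vet are impossible for B's job.
That leaves teacher.

teacher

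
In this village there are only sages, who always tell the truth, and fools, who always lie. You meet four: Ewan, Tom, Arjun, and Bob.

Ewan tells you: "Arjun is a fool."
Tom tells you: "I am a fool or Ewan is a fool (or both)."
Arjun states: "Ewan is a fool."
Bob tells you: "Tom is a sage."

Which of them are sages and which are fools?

Ewan: fool, Tom: sage, Arjun: sage, Bob: sage

Consider Ewan. Suppose Ewan is a sage.
Then whichever role Tom has, Tom's statement has the wrong truth value — contradiction.
So Ewan is a fool.
With that fixed, Tom's statement is true, so Tom is a sage.
With that fixed, Arjun's statement is true, so Arjun is a sage.
With that fixed, Bob's statement is true, so Bob is a sage.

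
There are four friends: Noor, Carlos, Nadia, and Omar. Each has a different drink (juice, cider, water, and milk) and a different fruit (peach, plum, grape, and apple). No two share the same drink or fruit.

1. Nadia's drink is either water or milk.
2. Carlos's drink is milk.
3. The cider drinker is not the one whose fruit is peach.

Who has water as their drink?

Nadia

With clues 1–2, Carlos, Noor, and Omar are impossible for the one with drink water.
That leaves Nadia.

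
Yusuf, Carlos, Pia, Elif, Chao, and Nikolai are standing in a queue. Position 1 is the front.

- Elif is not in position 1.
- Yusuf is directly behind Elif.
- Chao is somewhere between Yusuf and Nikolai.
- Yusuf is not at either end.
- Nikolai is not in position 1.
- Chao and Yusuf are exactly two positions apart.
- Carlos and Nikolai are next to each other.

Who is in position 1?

Carlos

With clue 1, Elif is ruled out for position 1.
With clues 1–2, Yusuf is ruled out for position 1.
With clues 1–3, Chao is ruled out for position 1.
With clues 1–5, Nikolai is ruled out for position 1.
With clues 1–7, Pia is ruled out for position 1.
So position 1 is Carlos.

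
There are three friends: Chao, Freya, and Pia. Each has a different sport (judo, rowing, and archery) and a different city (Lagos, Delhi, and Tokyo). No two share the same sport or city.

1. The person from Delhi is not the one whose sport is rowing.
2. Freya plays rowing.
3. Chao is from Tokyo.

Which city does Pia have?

With clues 1–3, Lagos and Tokyo are impossible for Pia's city.
That leaves Delhi.

Delhi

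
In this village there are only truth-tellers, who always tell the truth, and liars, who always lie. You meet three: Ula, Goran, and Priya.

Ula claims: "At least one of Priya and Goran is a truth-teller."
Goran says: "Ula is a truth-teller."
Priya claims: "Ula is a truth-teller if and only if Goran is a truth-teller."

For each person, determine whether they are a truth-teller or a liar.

Ula: truth-teller, Goran: truth-teller, Priya: truth-teller

Consider Ula. Suppose Ula is a liar.
Then no assignment of the remaining roles makes every statement match its speaker's type — contradiction.
So Ula is a truth-teller.
With that fixed, Goran's statement is true, so Goran is a truth-teller.
With that fixed, Priya's statement is true, so Priya is a truth-teller.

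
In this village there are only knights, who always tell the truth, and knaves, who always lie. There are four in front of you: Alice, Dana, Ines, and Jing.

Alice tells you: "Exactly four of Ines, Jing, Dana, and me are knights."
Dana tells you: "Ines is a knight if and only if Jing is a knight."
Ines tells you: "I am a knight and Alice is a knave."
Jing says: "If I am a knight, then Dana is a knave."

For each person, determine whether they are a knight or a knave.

Consider Alice. Suppose Alice is a knight.
Then no assignment of the remaining roles makes every statement match its speaker's type — contradiction.
So Alice is a knave.
Consider Dana. Suppose Dana is a knight.
Then whichever role Jing has, Jing's statement has the wrong truth value — contradiction.
So Dana is a knave.
With that fixed, Jing's statement is true, so Jing is a knight.
Consider Ines. Suppose Ines is a knight.
Then Dana's statement comes out true, contradicting Dana being a knave.
So Ines is a knave.

Alice: knave, Dana: knave, Ines: knave, Jing: knight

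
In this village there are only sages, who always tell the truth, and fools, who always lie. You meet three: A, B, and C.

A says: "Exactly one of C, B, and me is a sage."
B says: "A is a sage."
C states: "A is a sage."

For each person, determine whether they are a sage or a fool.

A: fool, B: fool, C: fool

Consider A. Suppose A is a sage.
Then no assignment of the remaining roles makes every statement match its speaker's type — contradiction.
So A is a fool.
With that fixed, B's statement is false, so B is a fool.
With that fixed, C's statement is false, so C is a fool.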